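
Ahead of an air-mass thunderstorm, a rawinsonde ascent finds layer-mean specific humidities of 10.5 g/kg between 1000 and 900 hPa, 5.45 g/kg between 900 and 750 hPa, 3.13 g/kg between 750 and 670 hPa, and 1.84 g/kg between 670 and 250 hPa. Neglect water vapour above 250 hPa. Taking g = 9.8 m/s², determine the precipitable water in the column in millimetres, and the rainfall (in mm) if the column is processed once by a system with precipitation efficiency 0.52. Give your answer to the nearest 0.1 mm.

Precipitable water is the column-integrated vapour mass per unit area: PW = (1/g) Σ q̄ Δp, with q in kg/kg and Δp in Pa (1 kg/m² of water = 1 mm).
Layer 1000–900 hPa: Δp = 100 hPa = 10000 Pa, q̄ = 0.0105 kg/kg → 0.0105 × 10000 / 9.8 = 10.71 mm
Layer 900–750 hPa: Δp = 150 hPa = 15000 Pa, q̄ = 0.00545 kg/kg → 0.00545 × 15000 / 9.8 = 8.34 mm
Layer 750–670 hPa: Δp = 80 hPa = 8000 Pa, q̄ = 0.00313 kg/kg → 0.00313 × 8000 / 9.8 = 2.56 mm
Layer 670–250 hPa: Δp = 420 hPa = 42000 Pa, q̄ = 0.00184 kg/kg → 0.00184 × 42000 / 9.8 = 7.89 mm
PW = 10.71 + 8.34 + 2.56 + 7.89 = 29.50 ≈ 29.5 mm.
Rainfall = ε × PW = 0.52 × 29.5 = 15.3 mm.

PW ≈ 29.5 mm; rainfall ≈ 15.3 mm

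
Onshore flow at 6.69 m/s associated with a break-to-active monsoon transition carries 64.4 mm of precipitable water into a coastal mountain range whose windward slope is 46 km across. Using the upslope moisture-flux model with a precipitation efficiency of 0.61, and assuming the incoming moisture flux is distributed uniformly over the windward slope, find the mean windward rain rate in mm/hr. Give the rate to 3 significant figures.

Incoming column moisture flux per unit ridge length: F = V × PW = 6.69 × 64.4 = 430.836 mm·m/s.
Spread over the 46 km slope with efficiency ε = 0.61: R = ε·F/W = 0.61 × 430.836 / 46000 m = 5.713e-03 mm/s.
R = 5.713e-03 × 3600 = 20.6 mm/hr.

R ≈ 20.6 mm/hr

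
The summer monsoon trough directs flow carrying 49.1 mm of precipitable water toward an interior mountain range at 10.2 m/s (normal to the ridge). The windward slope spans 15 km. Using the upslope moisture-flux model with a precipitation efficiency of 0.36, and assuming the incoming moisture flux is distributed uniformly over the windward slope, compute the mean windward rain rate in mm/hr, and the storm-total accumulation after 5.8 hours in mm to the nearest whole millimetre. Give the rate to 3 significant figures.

Incoming column moisture flux per unit ridge length: F = V × PW = 10.2 × 49.1 = 500.82 mm·m/s.
Spread over the 15 km slope with efficiency ε = 0.36: R = ε·F/W = 0.36 × 500.82 / 15000 m = 1.202e-02 mm/s.
R = 1.202e-02 × 3600 = 43.3 mm/hr.
Over 5.8 h: total = 43.3 × 5.8 = 251.14 ≈ 251 mm.

R ≈ 43.3 mm/hr; total ≈ 251 mm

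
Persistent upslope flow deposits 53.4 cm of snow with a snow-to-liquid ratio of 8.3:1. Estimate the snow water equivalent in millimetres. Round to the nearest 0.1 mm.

SWE ≈ 64.3 mm

SWE = snow depth / ratio = 53.4 cm / 8.3 = 6.434 cm = 64.3 mm.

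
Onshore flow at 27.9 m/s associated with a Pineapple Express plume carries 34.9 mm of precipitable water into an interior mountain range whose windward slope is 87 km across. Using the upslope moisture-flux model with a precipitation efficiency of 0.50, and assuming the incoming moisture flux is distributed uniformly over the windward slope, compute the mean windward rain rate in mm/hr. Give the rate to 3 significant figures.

R ≈ 20.1 mm/hr

Incoming column moisture flux per unit ridge length: F = V × PW = 27.9 × 34.9 = 973.71 mm·m/s.
Spread over the 87 km slope with efficiency ε = 0.50: R = ε·F/W = 0.50 × 973.71 / 87000 m = 5.596e-03 mm/s.
R = 5.596e-03 × 3600 = 20.1 mm/hr.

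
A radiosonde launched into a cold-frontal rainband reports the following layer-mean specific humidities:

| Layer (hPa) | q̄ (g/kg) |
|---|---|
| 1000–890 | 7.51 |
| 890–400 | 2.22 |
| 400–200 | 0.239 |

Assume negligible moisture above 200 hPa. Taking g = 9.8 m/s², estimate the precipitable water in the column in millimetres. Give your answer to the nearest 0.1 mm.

PW ≈ 20.0 mm

Precipitable water is the column-integrated vapour mass per unit area: PW = (1/g) Σ q̄ Δp, with q in kg/kg and Δp in Pa (1 kg/m² of water = 1 mm).
Layer 1000–890 hPa: Δp = 110 hPa = 11000 Pa, q̄ = 0.00751 kg/kg → 0.00751 × 11000 / 9.8 = 8.43 mm
Layer 890–400 hPa: Δp = 490 hPa = 49000 Pa, q̄ = 0.00222 kg/kg → 0.00222 × 49000 / 9.8 = 11.10 mm
Layer 400–200 hPa: Δp = 200 hPa = 20000 Pa, q̄ = 0.000239 kg/kg → 0.000239 × 20000 / 9.8 = 0.49 mm
PW = 8.43 + 11.10 + 0.49 = 20.02 ≈ 20.0 mm.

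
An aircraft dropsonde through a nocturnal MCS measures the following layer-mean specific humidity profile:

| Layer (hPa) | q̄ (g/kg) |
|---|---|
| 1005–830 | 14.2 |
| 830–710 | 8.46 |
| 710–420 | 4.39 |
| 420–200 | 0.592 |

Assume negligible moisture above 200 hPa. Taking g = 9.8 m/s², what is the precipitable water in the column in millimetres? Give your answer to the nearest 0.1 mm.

PW ≈ 50.0 mm

Precipitable water is the column-integrated vapour mass per unit area: PW = (1/g) Σ q̄ Δp, with q in kg/kg and Δp in Pa (1 kg/m² of water = 1 mm).
Layer 1005–830 hPa: Δp = 175 hPa = 17500 Pa, q̄ = 0.0142 kg/kg → 0.0142 × 17500 / 9.8 = 25.36 mm
Layer 830–710 hPa: Δp = 120 hPa = 12000 Pa, q̄ = 0.00846 kg/kg → 0.00846 × 12000 / 9.8 = 10.36 mm
Layer 710–420 hPa: Δp = 290 hPa = 29000 Pa, q̄ = 0.00439 kg/kg → 0.00439 × 29000 / 9.8 = 12.99 mm
Layer 420–200 hPa: Δp = 220 hPa = 22000 Pa, q̄ = 0.000592 kg/kg → 0.000592 × 22000 / 9.8 = 1.33 mm
PW = 25.36 + 10.36 + 12.99 + 1.33 = 50.04 ≈ 50.0 mm.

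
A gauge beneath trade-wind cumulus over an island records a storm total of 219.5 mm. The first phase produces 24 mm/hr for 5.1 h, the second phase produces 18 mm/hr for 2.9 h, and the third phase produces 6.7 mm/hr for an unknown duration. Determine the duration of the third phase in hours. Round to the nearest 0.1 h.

Known phases: 24 × 5.1 + 18 × 2.9 = 122.4 + 52.2 = 174.6 mm.
Remaining depth = 219.5 − 174.6 = 44.9 mm.
Duration = 44.9 / 6.7 = 6.7 h.

duration ≈ 6.7 h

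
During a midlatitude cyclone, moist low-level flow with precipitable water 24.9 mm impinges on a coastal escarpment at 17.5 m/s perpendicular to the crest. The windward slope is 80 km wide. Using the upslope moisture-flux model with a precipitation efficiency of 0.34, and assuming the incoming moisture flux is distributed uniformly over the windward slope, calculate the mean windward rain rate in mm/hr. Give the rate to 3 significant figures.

R ≈ 6.67 mm/hr

Incoming column moisture flux per unit ridge length: F = V × PW = 17.5 × 24.9 = 435.75 mm·m/s.
Spread over the 80 km slope with efficiency ε = 0.34: R = ε·F/W = 0.34 × 435.75 / 80000 m = 1.852e-03 mm/s.
R = 1.852e-03 × 3600 = 6.67 mm/hr.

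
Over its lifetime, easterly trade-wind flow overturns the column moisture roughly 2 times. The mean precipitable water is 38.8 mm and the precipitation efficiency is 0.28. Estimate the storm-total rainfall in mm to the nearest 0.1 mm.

rainfall ≈ 21.7 mm

Each cycle deposits ε × PW = 0.28 × 38.8 = 10.864 mm.
Over 2 cycles: 2 × 10.864 = 21.7 mm.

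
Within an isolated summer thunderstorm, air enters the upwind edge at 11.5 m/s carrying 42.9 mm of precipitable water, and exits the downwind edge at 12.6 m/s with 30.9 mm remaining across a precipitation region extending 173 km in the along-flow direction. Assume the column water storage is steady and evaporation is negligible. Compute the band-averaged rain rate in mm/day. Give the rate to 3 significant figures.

R ≈ 51.9 mm/day

Column moisture flux per unit crosswind length is F = V × PW.
Inflow: F_in = 11.5 × 42.9 = 493.35 mm·m/s
Outflow: F_out = 12.6 × 30.9 = 389.34 mm·m/s
Steady-state rate R = (F_in − F_out)/L = (493.35 − 389.34) / 173000 m = 6.012e-04 mm/s.
R = 6.012e-04 × 3600 × 24 = 51.9 mm/day.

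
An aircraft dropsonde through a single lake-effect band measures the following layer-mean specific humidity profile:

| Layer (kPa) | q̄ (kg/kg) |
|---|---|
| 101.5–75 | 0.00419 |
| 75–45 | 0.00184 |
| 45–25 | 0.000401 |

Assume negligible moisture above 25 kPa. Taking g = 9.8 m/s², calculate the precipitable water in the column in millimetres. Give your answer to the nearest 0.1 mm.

PW ≈ 17.8 mm

Precipitable water is the column-integrated vapour mass per unit area: PW = (1/g) Σ q̄ Δp, with q in kg/kg and Δp in Pa (1 kg/m² of water = 1 mm).
Layer 101.5–75 kPa: Δp = 265 hPa = 26500 Pa, q̄ = 0.00419 kg/kg → 0.00419 × 26500 / 9.8 = 11.33 mm
Layer 75–45 kPa: Δp = 300 hPa = 30000 Pa, q̄ = 0.00184 kg/kg → 0.00184 × 30000 / 9.8 = 5.63 mm
Layer 45–25 kPa: Δp = 200 hPa = 20000 Pa, q̄ = 0.000401 kg/kg → 0.000401 × 20000 / 9.8 = 0.82 mm
PW = 11.33 + 5.63 + 0.82 = 17.78 ≈ 17.8 mm.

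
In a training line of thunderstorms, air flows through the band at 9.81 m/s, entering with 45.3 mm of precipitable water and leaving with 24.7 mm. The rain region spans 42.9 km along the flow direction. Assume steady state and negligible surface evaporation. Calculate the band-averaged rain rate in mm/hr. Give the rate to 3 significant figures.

R ≈ 17.0 mm/hr

Column moisture flux per unit crosswind length is F = V × PW.
Inflow: F_in = 9.81 × 45.3 = 444.393 mm·m/s
Outflow: F_out = 9.81 × 24.7 = 242.307 mm·m/s
Steady-state rate R = (F_in − F_out)/L = (444.393 − 242.307) / 42900 m = 4.711e-03 mm/s.
R = 4.711e-03 × 3600 = 17.0 mm/hr.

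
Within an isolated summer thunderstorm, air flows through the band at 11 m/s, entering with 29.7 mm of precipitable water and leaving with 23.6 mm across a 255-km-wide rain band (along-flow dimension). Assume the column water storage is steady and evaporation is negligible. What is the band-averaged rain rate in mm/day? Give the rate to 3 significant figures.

R ≈ 22.7 mm/day

Column moisture flux per unit crosswind length is F = V × PW.
Inflow: F_in = 11 × 29.7 = 326.7 mm·m/s
Outflow: F_out = 11 × 23.6 = 259.6 mm·m/s
Steady-state rate R = (F_in − F_out)/L = (326.7 − 259.6) / 255000 m = 2.631e-04 mm/s.
R = 2.631e-04 × 3600 × 24 = 22.7 mm/day.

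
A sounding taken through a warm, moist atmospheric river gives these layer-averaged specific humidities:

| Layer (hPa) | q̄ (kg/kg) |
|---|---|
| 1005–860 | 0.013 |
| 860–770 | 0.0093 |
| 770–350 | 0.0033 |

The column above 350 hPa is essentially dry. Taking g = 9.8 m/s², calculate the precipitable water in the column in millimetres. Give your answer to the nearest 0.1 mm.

Precipitable water is the column-integrated vapour mass per unit area: PW = (1/g) Σ q̄ Δp, with q in kg/kg and Δp in Pa (1 kg/m² of water = 1 mm).
Layer 1005–860 hPa: Δp = 145 hPa = 14500 Pa, q̄ = 0.013 kg/kg → 0.013 × 14500 / 9.8 = 19.23 mm
Layer 860–770 hPa: Δp = 90 hPa = 9000 Pa, q̄ = 0.0093 kg/kg → 0.0093 × 9000 / 9.8 = 8.54 mm
Layer 770–350 hPa: Δp = 420 hPa = 42000 Pa, q̄ = 0.0033 kg/kg → 0.0033 × 42000 / 9.8 = 14.14 mm
PW = 19.23 + 8.54 + 14.14 = 41.91 ≈ 41.9 mm.

PW ≈ 41.9 mm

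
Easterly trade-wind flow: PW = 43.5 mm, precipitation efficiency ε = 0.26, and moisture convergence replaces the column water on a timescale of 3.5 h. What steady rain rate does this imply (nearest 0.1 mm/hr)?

Each overturning extracts ε × PW = 0.26 × 43.5 = 11.31 mm.
Rate = ε·PW / τ = 11.31 / 3.5 h = 3.2 mm/hr.

R ≈ 3.2 mm/hr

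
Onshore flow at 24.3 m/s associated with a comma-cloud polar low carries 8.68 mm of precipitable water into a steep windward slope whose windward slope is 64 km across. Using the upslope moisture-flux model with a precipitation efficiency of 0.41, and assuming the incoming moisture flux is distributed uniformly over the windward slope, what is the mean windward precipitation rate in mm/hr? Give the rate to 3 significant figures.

Incoming column moisture flux per unit ridge length: F = V × PW = 24.3 × 8.68 = 210.924 mm·m/s.
Spread over the 64 km slope with efficiency ε = 0.41: R = ε·F/W = 0.41 × 210.924 / 64000 m = 1.351e-03 mm/s.
R = 1.351e-03 × 3600 = 4.86 mm/hr.

R ≈ 4.86 mm/hr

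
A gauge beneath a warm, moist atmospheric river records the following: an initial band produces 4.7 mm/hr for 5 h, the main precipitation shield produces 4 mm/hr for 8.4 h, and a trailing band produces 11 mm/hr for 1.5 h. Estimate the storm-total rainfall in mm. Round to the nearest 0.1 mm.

total ≈ 73.6 mm

Total = Σ Rᵢ Δtᵢ = 4.7 × 5 + 4 × 8.4 + 11 × 1.5
      = 23.5 + 33.6 + 16.5 = 73.6 mm.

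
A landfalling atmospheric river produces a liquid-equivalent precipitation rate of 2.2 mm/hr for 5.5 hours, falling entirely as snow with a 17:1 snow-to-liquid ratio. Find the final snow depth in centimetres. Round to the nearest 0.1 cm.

Liquid-equivalent depth = 2.2 × 5.5 = 12.1 mm.
Snow depth = 12.1 mm × 17 = 205.7 mm = 20.6 cm.

snow depth ≈ 20.6 cm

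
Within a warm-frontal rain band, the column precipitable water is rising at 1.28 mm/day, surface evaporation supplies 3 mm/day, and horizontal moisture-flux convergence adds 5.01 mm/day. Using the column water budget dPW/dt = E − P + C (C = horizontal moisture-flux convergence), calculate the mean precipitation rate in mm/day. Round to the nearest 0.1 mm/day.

dPW/dt = +1.28 mm/day.
P = E + C − dPW/dt = 3 + (5.01) − (+1.28) = 6.7 mm/day.

P ≈ 6.7 mm/day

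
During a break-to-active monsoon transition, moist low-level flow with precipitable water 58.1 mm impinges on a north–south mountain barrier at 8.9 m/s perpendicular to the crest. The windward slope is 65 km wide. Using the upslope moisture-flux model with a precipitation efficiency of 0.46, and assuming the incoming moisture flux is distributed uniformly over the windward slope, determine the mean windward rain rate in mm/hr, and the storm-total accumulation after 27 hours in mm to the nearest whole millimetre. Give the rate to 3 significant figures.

Incoming column moisture flux per unit ridge length: F = V × PW = 8.9 × 58.1 = 517.09 mm·m/s.
Spread over the 65 km slope with efficiency ε = 0.46: R = ε·F/W = 0.46 × 517.09 / 65000 m = 3.659e-03 mm/s.
R = 3.659e-03 × 3600 = 13.2 mm/hr.
Over 27 h: total = 13.2 × 27 = 356.4 ≈ 356 mm.

R ≈ 13.2 mm/hr; total ≈ 356 mm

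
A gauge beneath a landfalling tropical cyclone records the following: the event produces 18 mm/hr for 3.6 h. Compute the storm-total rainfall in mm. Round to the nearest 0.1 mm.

total ≈ 64.8 mm

Total = Σ Rᵢ Δtᵢ = 18 × 3.6
      = 64.8 = 64.8 mm.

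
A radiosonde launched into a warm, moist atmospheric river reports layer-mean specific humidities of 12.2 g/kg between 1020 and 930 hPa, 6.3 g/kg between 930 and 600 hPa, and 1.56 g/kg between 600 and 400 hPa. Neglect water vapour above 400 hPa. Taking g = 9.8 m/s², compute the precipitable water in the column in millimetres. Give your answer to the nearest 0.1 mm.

Precipitable water is the column-integrated vapour mass per unit area: PW = (1/g) Σ q̄ Δp, with q in kg/kg and Δp in Pa (1 kg/m² of water = 1 mm).
Layer 1020–930 hPa: Δp = 90 hPa = 9000 Pa, q̄ = 0.0122 kg/kg → 0.0122 × 9000 / 9.8 = 11.20 mm
Layer 930–600 hPa: Δp = 330 hPa = 33000 Pa, q̄ = 0.0063 kg/kg → 0.0063 × 33000 / 9.8 = 21.21 mm
Layer 600–400 hPa: Δp = 200 hPa = 20000 Pa, q̄ = 0.00156 kg/kg → 0.00156 × 20000 / 9.8 = 3.18 mm
PW = 11.20 + 21.21 + 3.18 = 35.59 ≈ 35.6 mm.

PW ≈ 35.6 mm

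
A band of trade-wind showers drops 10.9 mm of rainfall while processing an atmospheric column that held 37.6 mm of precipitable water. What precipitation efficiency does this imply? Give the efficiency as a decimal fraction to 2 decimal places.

ε ≈ 0.29

ε = rainfall / PW = 10.9 / 37.6 = 0.29.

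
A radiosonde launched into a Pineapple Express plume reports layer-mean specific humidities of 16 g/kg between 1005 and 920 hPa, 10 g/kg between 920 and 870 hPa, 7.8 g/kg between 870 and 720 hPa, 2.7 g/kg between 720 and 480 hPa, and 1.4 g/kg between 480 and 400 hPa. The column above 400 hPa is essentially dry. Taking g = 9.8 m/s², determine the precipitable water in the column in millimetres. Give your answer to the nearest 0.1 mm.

Precipitable water is the column-integrated vapour mass per unit area: PW = (1/g) Σ q̄ Δp, with q in kg/kg and Δp in Pa (1 kg/m² of water = 1 mm).
Layer 1005–920 hPa: Δp = 85 hPa = 8500 Pa, q̄ = 0.016 kg/kg → 0.016 × 8500 / 9.8 = 13.88 mm
Layer 920–870 hPa: Δp = 50 hPa = 5000 Pa, q̄ = 0.01 kg/kg → 0.01 × 5000 / 9.8 = 5.10 mm
Layer 870–720 hPa: Δp = 150 hPa = 15000 Pa, q̄ = 0.0078 kg/kg → 0.0078 × 15000 / 9.8 = 11.94 mm
Layer 720–480 hPa: Δp = 240 hPa = 24000 Pa, q̄ = 0.0027 kg/kg → 0.0027 × 24000 / 9.8 = 6.61 mm
Layer 480–400 hPa: Δp = 80 hPa = 8000 Pa, q̄ = 0.0014 kg/kg → 0.0014 × 8000 / 9.8 = 1.14 mm
PW = 13.88 + 5.10 + 11.94 + 6.61 + 1.14 = 38.67 ≈ 38.7 mm.

PW ≈ 38.7 mm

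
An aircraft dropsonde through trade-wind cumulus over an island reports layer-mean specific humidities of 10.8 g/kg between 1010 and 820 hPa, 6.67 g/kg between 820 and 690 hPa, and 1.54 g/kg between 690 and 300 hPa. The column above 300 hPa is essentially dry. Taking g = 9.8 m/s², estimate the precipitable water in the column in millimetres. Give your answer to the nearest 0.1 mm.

PW ≈ 35.9 mm

Precipitable water is the column-integrated vapour mass per unit area: PW = (1/g) Σ q̄ Δp, with q in kg/kg and Δp in Pa (1 kg/m² of water = 1 mm).
Layer 1010–820 hPa: Δp = 190 hPa = 19000 Pa, q̄ = 0.0108 kg/kg → 0.0108 × 19000 / 9.8 = 20.94 mm
Layer 820–690 hPa: Δp = 130 hPa = 13000 Pa, q̄ = 0.00667 kg/kg → 0.00667 × 13000 / 9.8 = 8.85 mm
Layer 690–300 hPa: Δp = 390 hPa = 39000 Pa, q̄ = 0.00154 kg/kg → 0.00154 × 39000 / 9.8 = 6.13 mm
PW = 20.94 + 8.85 + 6.13 = 35.92 ≈ 35.9 mm.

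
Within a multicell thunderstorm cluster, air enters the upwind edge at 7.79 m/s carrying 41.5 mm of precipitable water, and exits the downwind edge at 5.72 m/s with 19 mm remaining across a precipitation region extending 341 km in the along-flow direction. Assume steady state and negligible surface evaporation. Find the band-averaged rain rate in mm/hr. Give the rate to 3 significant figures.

Column moisture flux per unit crosswind length is F = V × PW.
Inflow: F_in = 7.79 × 41.5 = 323.285 mm·m/s
Outflow: F_out = 5.72 × 19 = 108.68 mm·m/s
Steady-state rate R = (F_in − F_out)/L = (323.285 − 108.68) / 341000 m = 6.293e-04 mm/s.
R = 6.293e-04 × 3600 = 2.27 mm/hr.

R ≈ 2.27 mm/hr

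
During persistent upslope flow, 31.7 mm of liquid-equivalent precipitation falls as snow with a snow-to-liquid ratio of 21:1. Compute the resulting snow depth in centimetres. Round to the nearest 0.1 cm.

Snow depth = liquid × ratio = 31.7 mm × 21 = 665.7 mm = 66.6 cm.

snow depth ≈ 66.6 cm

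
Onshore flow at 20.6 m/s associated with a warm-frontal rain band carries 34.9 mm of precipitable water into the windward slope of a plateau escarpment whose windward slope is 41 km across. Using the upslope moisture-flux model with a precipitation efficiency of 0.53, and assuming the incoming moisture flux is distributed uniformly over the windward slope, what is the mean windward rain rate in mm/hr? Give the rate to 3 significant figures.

Incoming column moisture flux per unit ridge length: F = V × PW = 20.6 × 34.9 = 718.94 mm·m/s.
Spread over the 41 km slope with efficiency ε = 0.53: R = ε·F/W = 0.53 × 718.94 / 41000 m = 9.294e-03 mm/s.
R = 9.294e-03 × 3600 = 33.5 mm/hr.

R ≈ 33.5 mm/hr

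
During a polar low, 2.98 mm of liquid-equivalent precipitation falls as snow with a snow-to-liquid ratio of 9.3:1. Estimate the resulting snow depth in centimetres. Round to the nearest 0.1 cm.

snow depth ≈ 2.8 cm

Snow depth = liquid × ratio = 2.98 mm × 9.3 = 27.714 mm = 2.8 cm.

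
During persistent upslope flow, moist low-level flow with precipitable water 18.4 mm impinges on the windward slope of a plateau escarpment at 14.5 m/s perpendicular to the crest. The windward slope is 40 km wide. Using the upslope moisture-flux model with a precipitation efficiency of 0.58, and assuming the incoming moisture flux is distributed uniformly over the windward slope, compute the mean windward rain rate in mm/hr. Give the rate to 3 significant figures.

R ≈ 13.9 mm/hr

Incoming column moisture flux per unit ridge length: F = V × PW = 14.5 × 18.4 = 266.8 mm·m/s.
Spread over the 40 km slope with efficiency ε = 0.58: R = ε·F/W = 0.58 × 266.8 / 40000 m = 3.869e-03 mm/s.
R = 3.869e-03 × 3600 = 13.9 mm/hr.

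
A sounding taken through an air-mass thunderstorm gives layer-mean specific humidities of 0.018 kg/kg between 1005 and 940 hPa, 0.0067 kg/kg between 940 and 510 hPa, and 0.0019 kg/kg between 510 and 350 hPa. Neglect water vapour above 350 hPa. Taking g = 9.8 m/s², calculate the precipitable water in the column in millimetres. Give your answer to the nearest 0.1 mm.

PW ≈ 44.4 mm

Precipitable water is the column-integrated vapour mass per unit area: PW = (1/g) Σ q̄ Δp, with q in kg/kg and Δp in Pa (1 kg/m² of water = 1 mm).
Layer 1005–940 hPa: Δp = 65 hPa = 6500 Pa, q̄ = 0.018 kg/kg → 0.018 × 6500 / 9.8 = 11.94 mm
Layer 940–510 hPa: Δp = 430 hPa = 43000 Pa, q̄ = 0.0067 kg/kg → 0.0067 × 43000 / 9.8 = 29.40 mm
Layer 510–350 hPa: Δp = 160 hPa = 16000 Pa, q̄ = 0.0019 kg/kg → 0.0019 × 16000 / 9.8 = 3.10 mm
PW = 11.94 + 29.40 + 3.10 = 44.44 ≈ 44.4 mm.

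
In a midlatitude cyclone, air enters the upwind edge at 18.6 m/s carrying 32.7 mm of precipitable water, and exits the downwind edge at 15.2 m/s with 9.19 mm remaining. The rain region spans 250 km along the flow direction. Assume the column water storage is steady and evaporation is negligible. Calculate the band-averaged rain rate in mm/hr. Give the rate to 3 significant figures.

R ≈ 6.75 mm/hr

Column moisture flux per unit crosswind length is F = V × PW.
Inflow: F_in = 18.6 × 32.7 = 608.22 mm·m/s
Outflow: F_out = 15.2 × 9.19 = 139.688 mm·m/s
Steady-state rate R = (F_in − F_out)/L = (608.22 − 139.688) / 250000 m = 1.874e-03 mm/s.
R = 1.874e-03 × 3600 = 6.75 mm/hr.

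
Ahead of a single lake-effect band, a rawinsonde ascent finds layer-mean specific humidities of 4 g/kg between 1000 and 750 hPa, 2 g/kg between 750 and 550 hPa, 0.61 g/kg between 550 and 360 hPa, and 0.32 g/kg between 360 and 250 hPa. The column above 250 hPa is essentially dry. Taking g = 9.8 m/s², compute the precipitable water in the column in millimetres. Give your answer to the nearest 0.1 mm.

PW ≈ 15.8 mm

Precipitable water is the column-integrated vapour mass per unit area: PW = (1/g) Σ q̄ Δp, with q in kg/kg and Δp in Pa (1 kg/m² of water = 1 mm).
Layer 1000–750 hPa: Δp = 250 hPa = 25000 Pa, q̄ = 0.004 kg/kg → 0.004 × 25000 / 9.8 = 10.20 mm
Layer 750–550 hPa: Δp = 200 hPa = 20000 Pa, q̄ = 0.002 kg/kg → 0.002 × 20000 / 9.8 = 4.08 mm
Layer 550–360 hPa: Δp = 190 hPa = 19000 Pa, q̄ = 0.00061 kg/kg → 0.00061 × 19000 / 9.8 = 1.18 mm
Layer 360–250 hPa: Δp = 110 hPa = 11000 Pa, q̄ = 0.00032 kg/kg → 0.00032 × 11000 / 9.8 = 0.36 mm
PW = 10.20 + 4.08 + 1.18 + 0.36 = 15.82 ≈ 15.8 mm.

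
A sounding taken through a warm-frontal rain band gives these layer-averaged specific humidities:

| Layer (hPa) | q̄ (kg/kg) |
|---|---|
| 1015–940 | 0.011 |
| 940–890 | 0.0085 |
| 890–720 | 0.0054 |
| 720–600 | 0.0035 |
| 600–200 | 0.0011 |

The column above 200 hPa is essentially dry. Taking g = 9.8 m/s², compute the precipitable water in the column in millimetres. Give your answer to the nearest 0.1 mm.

PW ≈ 30.9 mm

Precipitable water is the column-integrated vapour mass per unit area: PW = (1/g) Σ q̄ Δp, with q in kg/kg and Δp in Pa (1 kg/m² of water = 1 mm).
Layer 1015–940 hPa: Δp = 75 hPa = 7500 Pa, q̄ = 0.011 kg/kg → 0.011 × 7500 / 9.8 = 8.42 mm
Layer 940–890 hPa: Δp = 50 hPa = 5000 Pa, q̄ = 0.0085 kg/kg → 0.0085 × 5000 / 9.8 = 4.34 mm
Layer 890–720 hPa: Δp = 170 hPa = 17000 Pa, q̄ = 0.0054 kg/kg → 0.0054 × 17000 / 9.8 = 9.37 mm
Layer 720–600 hPa: Δp = 120 hPa = 12000 Pa, q̄ = 0.0035 kg/kg → 0.0035 × 12000 / 9.8 = 4.29 mm
Layer 600–200 hPa: Δp = 400 hPa = 40000 Pa, q̄ = 0.0011 kg/kg → 0.0011 × 40000 / 9.8 = 4.49 mm
PW = 8.42 + 4.34 + 9.37 + 4.29 + 4.49 = 30.91 ≈ 30.9 mm.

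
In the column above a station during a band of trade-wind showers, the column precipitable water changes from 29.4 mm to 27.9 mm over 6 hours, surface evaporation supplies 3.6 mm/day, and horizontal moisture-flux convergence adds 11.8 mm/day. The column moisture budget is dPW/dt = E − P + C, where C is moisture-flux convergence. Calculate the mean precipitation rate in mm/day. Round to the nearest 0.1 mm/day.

P ≈ 21.4 mm/day

dPW/dt = (27.9 − 29.4) mm / (6/24 day) = -6.000 mm/day.
P = E + C − dPW/dt = 3.6 + (11.8) − (-6.000) = 21.4 mm/day.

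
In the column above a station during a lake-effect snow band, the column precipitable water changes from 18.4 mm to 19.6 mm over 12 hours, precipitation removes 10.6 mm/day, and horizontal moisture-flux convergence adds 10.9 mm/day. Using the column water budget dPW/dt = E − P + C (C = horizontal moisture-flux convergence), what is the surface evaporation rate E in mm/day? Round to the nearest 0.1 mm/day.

E ≈ 2.1 mm/day

dPW/dt = (19.6 − 18.4) mm / (12/24 day) = +2.400 mm/day.
E = dPW/dt + P − C = (+2.400) + 10.6 − (10.9) = 2.1 mm/day.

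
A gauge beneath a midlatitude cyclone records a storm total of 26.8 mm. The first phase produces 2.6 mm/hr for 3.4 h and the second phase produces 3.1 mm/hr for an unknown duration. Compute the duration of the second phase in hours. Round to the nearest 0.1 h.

duration ≈ 5.8 h

Known phases: 2.6 × 3.4 = 8.84 mm.
Remaining depth = 26.8 − 8.84 = 17.96 mm.
Duration = 17.96 / 3.1 = 5.8 h.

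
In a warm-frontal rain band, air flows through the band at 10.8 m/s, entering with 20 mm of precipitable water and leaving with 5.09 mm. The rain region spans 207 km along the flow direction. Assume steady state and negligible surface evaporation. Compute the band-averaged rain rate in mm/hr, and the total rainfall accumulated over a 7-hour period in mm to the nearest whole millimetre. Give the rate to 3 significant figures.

R ≈ 2.80 mm/hr; total ≈ 20 mm

Column moisture flux per unit crosswind length is F = V × PW.
Inflow: F_in = 10.8 × 20 = 216 mm·m/s
Outflow: F_out = 10.8 × 5.09 = 54.972 mm·m/s
Steady-state rate R = (F_in − F_out)/L = (216 − 54.972) / 207000 m = 7.779e-04 mm/s.
R = 7.779e-04 × 3600 = 2.80 mm/hr.
Over 7 h: total = 2.80 × 7 = 19.6 ≈ 20 mm.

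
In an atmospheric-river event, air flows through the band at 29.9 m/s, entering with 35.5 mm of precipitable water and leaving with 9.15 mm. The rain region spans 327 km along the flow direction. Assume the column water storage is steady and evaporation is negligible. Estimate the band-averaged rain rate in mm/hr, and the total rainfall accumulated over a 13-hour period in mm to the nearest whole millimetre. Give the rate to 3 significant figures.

Column moisture flux per unit crosswind length is F = V × PW.
Inflow: F_in = 29.9 × 35.5 = 1061.45 mm·m/s
Outflow: F_out = 29.9 × 9.15 = 273.585 mm·m/s
Steady-state rate R = (F_in − F_out)/L = (1061.45 − 273.585) / 327000 m = 2.409e-03 mm/s.
R = 2.409e-03 × 3600 = 8.67 mm/hr.
Over 13 h: total = 8.67 × 13 = 112.71 ≈ 113 mm.

R ≈ 8.67 mm/hr; total ≈ 113 mm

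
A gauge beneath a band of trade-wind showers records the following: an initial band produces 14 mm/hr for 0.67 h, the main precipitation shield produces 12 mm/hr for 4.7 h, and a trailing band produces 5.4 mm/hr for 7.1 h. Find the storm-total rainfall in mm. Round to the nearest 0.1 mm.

Total = Σ Rᵢ Δtᵢ = 14 × 0.67 + 12 × 4.7 + 5.4 × 7.1
      = 9.38 + 56.4 + 38.34 = 104.1 mm.

total ≈ 104.1 mm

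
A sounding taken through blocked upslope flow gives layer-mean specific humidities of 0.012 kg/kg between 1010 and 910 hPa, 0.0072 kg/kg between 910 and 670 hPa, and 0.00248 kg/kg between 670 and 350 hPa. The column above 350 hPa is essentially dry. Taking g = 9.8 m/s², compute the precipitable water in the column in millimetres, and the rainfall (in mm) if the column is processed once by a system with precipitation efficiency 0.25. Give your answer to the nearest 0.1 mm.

PW ≈ 38.0 mm; rainfall ≈ 9.5 mm

Precipitable water is the column-integrated vapour mass per unit area: PW = (1/g) Σ q̄ Δp, with q in kg/kg and Δp in Pa (1 kg/m² of water = 1 mm).
Layer 1010–910 hPa: Δp = 100 hPa = 10000 Pa, q̄ = 0.012 kg/kg → 0.012 × 10000 / 9.8 = 12.24 mm
Layer 910–670 hPa: Δp = 240 hPa = 24000 Pa, q̄ = 0.0072 kg/kg → 0.0072 × 24000 / 9.8 = 17.63 mm
Layer 670–350 hPa: Δp = 320 hPa = 32000 Pa, q̄ = 0.00248 kg/kg → 0.00248 × 32000 / 9.8 = 8.10 mm
PW = 12.24 + 17.63 + 8.10 = 37.97 ≈ 38.0 mm.
Rainfall = ε × PW = 0.25 × 38.0 = 9.5 mm.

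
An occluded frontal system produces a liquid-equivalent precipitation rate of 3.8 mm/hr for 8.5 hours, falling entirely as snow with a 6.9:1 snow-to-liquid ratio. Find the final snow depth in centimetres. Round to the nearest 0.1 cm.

Liquid-equivalent depth = 3.8 × 8.5 = 32.3 mm.
Snow depth = 32.3 mm × 6.9 = 222.87 mm = 22.3 cm.

snow depth ≈ 22.3 cm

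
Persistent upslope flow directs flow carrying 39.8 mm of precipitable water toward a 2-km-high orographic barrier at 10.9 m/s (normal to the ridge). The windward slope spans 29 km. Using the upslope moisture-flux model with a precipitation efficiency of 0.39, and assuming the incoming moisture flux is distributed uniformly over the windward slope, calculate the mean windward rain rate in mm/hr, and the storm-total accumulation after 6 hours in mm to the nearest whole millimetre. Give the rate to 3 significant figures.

Incoming column moisture flux per unit ridge length: F = V × PW = 10.9 × 39.8 = 433.82 mm·m/s.
Spread over the 29 km slope with efficiency ε = 0.39: R = ε·F/W = 0.39 × 433.82 / 29000 m = 5.834e-03 mm/s.
R = 5.834e-03 × 3600 = 21.0 mm/hr.
Over 6 h: total = 21.0 × 6 = 126 mm.

R ≈ 21.0 mm/hr; total ≈ 126 mm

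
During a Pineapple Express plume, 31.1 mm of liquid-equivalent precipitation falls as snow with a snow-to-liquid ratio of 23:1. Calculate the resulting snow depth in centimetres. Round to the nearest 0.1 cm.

Snow depth = liquid × ratio = 31.1 mm × 23 = 715.3 mm = 71.5 cm.

snow depth ≈ 71.5 cm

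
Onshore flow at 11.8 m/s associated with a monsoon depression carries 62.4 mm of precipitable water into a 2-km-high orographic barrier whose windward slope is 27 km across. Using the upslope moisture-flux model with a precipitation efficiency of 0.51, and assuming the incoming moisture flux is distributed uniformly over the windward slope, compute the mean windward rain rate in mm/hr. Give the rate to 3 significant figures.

Incoming column moisture flux per unit ridge length: F = V × PW = 11.8 × 62.4 = 736.32 mm·m/s.
Spread over the 27 km slope with efficiency ε = 0.51: R = ε·F/W = 0.51 × 736.32 / 27000 m = 1.391e-02 mm/s.
R = 1.391e-02 × 3600 = 50.1 mm/hr.

R ≈ 50.1 mm/hr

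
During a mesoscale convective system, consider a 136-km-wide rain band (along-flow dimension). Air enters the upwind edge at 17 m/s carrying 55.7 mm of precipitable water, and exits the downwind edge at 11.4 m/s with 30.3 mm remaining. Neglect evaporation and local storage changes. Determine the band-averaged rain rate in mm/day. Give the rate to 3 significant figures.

Column moisture flux per unit crosswind length is F = V × PW.
Inflow: F_in = 17 × 55.7 = 946.9 mm·m/s
Outflow: F_out = 11.4 × 30.3 = 345.42 mm·m/s
Steady-state rate R = (F_in − F_out)/L = (946.9 − 345.42) / 136000 m = 4.423e-03 mm/s.
R = 4.423e-03 × 3600 × 24 = 382 mm/day.

R ≈ 382 mm/day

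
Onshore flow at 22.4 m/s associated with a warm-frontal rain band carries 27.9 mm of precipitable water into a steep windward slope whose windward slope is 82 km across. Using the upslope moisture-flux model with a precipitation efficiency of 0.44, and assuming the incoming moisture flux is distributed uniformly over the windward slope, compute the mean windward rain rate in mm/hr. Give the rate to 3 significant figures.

R ≈ 12.1 mm/hr

Incoming column moisture flux per unit ridge length: F = V × PW = 22.4 × 27.9 = 624.96 mm·m/s.
Spread over the 82 km slope with efficiency ε = 0.44: R = ε·F/W = 0.44 × 624.96 / 82000 m = 3.353e-03 mm/s.
R = 3.353e-03 × 3600 = 12.1 mm/hr.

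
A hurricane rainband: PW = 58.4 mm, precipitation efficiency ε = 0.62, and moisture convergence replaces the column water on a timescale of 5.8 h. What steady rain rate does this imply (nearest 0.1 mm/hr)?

R ≈ 6.2 mm/hr

Each overturning extracts ε × PW = 0.62 × 58.4 = 36.208 mm.
Rate = ε·PW / τ = 36.208 / 5.8 h = 6.2 mm/hr.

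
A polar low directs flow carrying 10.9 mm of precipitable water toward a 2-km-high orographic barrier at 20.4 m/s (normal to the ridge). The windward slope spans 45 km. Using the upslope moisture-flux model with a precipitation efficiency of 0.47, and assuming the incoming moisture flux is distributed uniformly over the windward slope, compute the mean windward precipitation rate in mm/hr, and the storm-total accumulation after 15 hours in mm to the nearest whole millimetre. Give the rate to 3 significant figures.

Incoming column moisture flux per unit ridge length: F = V × PW = 20.4 × 10.9 = 222.36 mm·m/s.
Spread over the 45 km slope with efficiency ε = 0.47: R = ε·F/W = 0.47 × 222.36 / 45000 m = 2.322e-03 mm/s.
R = 2.322e-03 × 3600 = 8.36 mm/hr.
Over 15 h: total = 8.36 × 15 = 125.4 ≈ 125 mm.

R ≈ 8.36 mm/hr; total ≈ 125 mm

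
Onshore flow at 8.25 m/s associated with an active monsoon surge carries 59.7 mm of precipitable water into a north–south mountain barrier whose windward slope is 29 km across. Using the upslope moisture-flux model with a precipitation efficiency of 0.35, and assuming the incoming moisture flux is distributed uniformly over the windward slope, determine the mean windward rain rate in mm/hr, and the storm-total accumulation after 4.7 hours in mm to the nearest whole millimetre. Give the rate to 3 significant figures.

Incoming column moisture flux per unit ridge length: F = V × PW = 8.25 × 59.7 = 492.525 mm·m/s.
Spread over the 29 km slope with efficiency ε = 0.35: R = ε·F/W = 0.35 × 492.525 / 29000 m = 5.944e-03 mm/s.
R = 5.944e-03 × 3600 = 21.4 mm/hr.
Over 4.7 h: total = 21.4 × 4.7 = 100.58 ≈ 101 mm.

R ≈ 21.4 mm/hr; total ≈ 101 mm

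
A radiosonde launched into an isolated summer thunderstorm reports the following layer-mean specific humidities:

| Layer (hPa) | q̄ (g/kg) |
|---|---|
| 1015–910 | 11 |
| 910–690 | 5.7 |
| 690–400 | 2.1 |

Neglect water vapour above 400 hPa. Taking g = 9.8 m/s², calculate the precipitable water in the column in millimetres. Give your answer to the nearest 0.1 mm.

Precipitable water is the column-integrated vapour mass per unit area: PW = (1/g) Σ q̄ Δp, with q in kg/kg and Δp in Pa (1 kg/m² of water = 1 mm).
Layer 1015–910 hPa: Δp = 105 hPa = 10500 Pa, q̄ = 0.011 kg/kg → 0.011 × 10500 / 9.8 = 11.79 mm
Layer 910–690 hPa: Δp = 220 hPa = 22000 Pa, q̄ = 0.0057 kg/kg → 0.0057 × 22000 / 9.8 = 12.80 mm
Layer 690–400 hPa: Δp = 290 hPa = 29000 Pa, q̄ = 0.0021 kg/kg → 0.0021 × 29000 / 9.8 = 6.21 mm
PW = 11.79 + 12.80 + 6.21 = 30.80 ≈ 30.8 mm.

PW ≈ 30.8 mm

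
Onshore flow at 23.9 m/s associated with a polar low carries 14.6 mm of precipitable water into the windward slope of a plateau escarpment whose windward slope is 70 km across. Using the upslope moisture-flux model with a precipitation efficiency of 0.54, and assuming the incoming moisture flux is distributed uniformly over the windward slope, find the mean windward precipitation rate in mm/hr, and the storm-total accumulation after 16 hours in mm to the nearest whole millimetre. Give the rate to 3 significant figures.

Incoming column moisture flux per unit ridge length: F = V × PW = 23.9 × 14.6 = 348.94 mm·m/s.
Spread over the 70 km slope with efficiency ε = 0.54: R = ε·F/W = 0.54 × 348.94 / 70000 m = 2.692e-03 mm/s.
R = 2.692e-03 × 3600 = 9.69 mm/hr.
Over 16 h: total = 9.69 × 16 = 155.04 ≈ 155 mm.

R ≈ 9.69 mm/hr; total ≈ 155 mm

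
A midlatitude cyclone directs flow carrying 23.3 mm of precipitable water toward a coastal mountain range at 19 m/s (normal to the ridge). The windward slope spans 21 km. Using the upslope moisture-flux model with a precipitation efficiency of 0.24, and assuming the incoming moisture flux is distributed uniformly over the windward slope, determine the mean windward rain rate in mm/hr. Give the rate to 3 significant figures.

Incoming column moisture flux per unit ridge length: F = V × PW = 19 × 23.3 = 442.7 mm·m/s.
Spread over the 21 km slope with efficiency ε = 0.24: R = ε·F/W = 0.24 × 442.7 / 21000 m = 5.059e-03 mm/s.
R = 5.059e-03 × 3600 = 18.2 mm/hr.

R ≈ 18.2 mm/hr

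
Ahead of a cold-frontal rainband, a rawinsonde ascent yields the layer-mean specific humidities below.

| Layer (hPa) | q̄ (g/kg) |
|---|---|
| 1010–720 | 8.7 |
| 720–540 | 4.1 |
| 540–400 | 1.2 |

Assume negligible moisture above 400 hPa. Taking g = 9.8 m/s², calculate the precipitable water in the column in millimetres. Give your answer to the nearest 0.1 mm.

Precipitable water is the column-integrated vapour mass per unit area: PW = (1/g) Σ q̄ Δp, with q in kg/kg and Δp in Pa (1 kg/m² of water = 1 mm).
Layer 1010–720 hPa: Δp = 290 hPa = 29000 Pa, q̄ = 0.0087 kg/kg → 0.0087 × 29000 / 9.8 = 25.74 mm
Layer 720–540 hPa: Δp = 180 hPa = 18000 Pa, q̄ = 0.0041 kg/kg → 0.0041 × 18000 / 9.8 = 7.53 mm
Layer 540–400 hPa: Δp = 140 hPa = 14000 Pa, q̄ = 0.0012 kg/kg → 0.0012 × 14000 / 9.8 = 1.71 mm
PW = 25.74 + 7.53 + 1.71 = 34.98 ≈ 35.0 mm.

PW ≈ 35.0 mm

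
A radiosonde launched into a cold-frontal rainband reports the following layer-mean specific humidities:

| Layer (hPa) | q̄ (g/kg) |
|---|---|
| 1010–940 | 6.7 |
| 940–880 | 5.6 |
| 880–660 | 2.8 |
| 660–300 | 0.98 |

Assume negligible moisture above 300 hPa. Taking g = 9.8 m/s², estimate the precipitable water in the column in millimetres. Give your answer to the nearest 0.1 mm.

Precipitable water is the column-integrated vapour mass per unit area: PW = (1/g) Σ q̄ Δp, with q in kg/kg and Δp in Pa (1 kg/m² of water = 1 mm).
Layer 1010–940 hPa: Δp = 70 hPa = 7000 Pa, q̄ = 0.0067 kg/kg → 0.0067 × 7000 / 9.8 = 4.79 mm
Layer 940–880 hPa: Δp = 60 hPa = 6000 Pa, q̄ = 0.0056 kg/kg → 0.0056 × 6000 / 9.8 = 3.43 mm
Layer 880–660 hPa: Δp = 220 hPa = 22000 Pa, q̄ = 0.0028 kg/kg → 0.0028 × 22000 / 9.8 = 6.29 mm
Layer 660–300 hPa: Δp = 360 hPa = 36000 Pa, q̄ = 0.00098 kg/kg → 0.00098 × 36000 / 9.8 = 3.60 mm
PW = 4.79 + 3.43 + 6.29 + 3.60 = 18.11 ≈ 18.1 mm.

PW ≈ 18.1 mm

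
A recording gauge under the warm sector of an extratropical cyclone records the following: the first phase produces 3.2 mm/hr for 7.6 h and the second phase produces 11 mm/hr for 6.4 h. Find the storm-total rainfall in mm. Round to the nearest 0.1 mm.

total ≈ 94.7 mm

Total = Σ Rᵢ Δtᵢ = 3.2 × 7.6 + 11 × 6.4
      = 24.32 + 70.4 = 94.7 mm.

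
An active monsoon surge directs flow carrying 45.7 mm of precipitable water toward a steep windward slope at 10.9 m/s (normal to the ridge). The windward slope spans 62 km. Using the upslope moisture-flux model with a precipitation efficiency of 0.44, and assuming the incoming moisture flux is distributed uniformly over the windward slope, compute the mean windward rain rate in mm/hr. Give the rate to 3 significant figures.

R ≈ 12.7 mm/hr

Incoming column moisture flux per unit ridge length: F = V × PW = 10.9 × 45.7 = 498.13 mm·m/s.
Spread over the 62 km slope with efficiency ε = 0.44: R = ε·F/W = 0.44 × 498.13 / 62000 m = 3.535e-03 mm/s.
R = 3.535e-03 × 3600 = 12.7 mm/hr.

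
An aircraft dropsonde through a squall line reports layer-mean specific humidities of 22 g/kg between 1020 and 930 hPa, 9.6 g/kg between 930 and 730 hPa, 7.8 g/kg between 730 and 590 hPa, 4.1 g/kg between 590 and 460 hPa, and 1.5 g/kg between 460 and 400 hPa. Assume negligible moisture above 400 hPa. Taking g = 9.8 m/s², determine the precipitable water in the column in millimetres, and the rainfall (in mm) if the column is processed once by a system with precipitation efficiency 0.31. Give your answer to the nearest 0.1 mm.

PW ≈ 57.3 mm; rainfall ≈ 17.8 mm

Precipitable water is the column-integrated vapour mass per unit area: PW = (1/g) Σ q̄ Δp, with q in kg/kg and Δp in Pa (1 kg/m² of water = 1 mm).
Layer 1020–930 hPa: Δp = 90 hPa = 9000 Pa, q̄ = 0.022 kg/kg → 0.022 × 9000 / 9.8 = 20.20 mm
Layer 930–730 hPa: Δp = 200 hPa = 20000 Pa, q̄ = 0.0096 kg/kg → 0.0096 × 20000 / 9.8 = 19.59 mm
Layer 730–590 hPa: Δp = 140 hPa = 14000 Pa, q̄ = 0.0078 kg/kg → 0.0078 × 14000 / 9.8 = 11.14 mm
Layer 590–460 hPa: Δp = 130 hPa = 13000 Pa, q̄ = 0.0041 kg/kg → 0.0041 × 13000 / 9.8 = 5.44 mm
Layer 460–400 hPa: Δp = 60 hPa = 6000 Pa, q̄ = 0.0015 kg/kg → 0.0015 × 6000 / 9.8 = 0.92 mm
PW = 20.20 + 19.59 + 11.14 + 5.44 + 0.92 = 57.29 ≈ 57.3 mm.
Rainfall = ε × PW = 0.31 × 57.3 = 17.8 mm.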